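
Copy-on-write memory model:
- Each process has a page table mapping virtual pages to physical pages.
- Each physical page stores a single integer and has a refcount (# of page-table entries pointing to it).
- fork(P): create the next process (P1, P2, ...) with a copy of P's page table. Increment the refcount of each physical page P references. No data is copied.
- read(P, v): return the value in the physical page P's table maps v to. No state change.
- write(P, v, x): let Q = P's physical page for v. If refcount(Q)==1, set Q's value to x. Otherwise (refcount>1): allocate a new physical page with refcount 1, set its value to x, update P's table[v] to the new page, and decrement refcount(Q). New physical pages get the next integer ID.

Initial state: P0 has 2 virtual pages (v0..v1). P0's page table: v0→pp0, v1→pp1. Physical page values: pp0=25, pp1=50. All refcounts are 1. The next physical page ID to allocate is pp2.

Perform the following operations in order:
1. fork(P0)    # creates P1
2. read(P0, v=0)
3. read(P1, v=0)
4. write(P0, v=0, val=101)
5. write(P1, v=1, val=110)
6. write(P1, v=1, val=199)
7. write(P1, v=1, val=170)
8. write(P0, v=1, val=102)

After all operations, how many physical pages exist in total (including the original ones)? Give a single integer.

Op 1: fork(P0) -> P1. 2 ppages; refcounts: pp0:2 pp1:2
Op 2: read(P0, v0) -> 25. No state change.
Op 3: read(P1, v0) -> 25. No state change.
Op 4: write(P0, v0, 101). refcount(pp0)=2>1 -> COPY to pp2. 3 ppages; refcounts: pp0:1 pp1:2 pp2:1
Op 5: write(P1, v1, 110). refcount(pp1)=2>1 -> COPY to pp3. 4 ppages; refcounts: pp0:1 pp1:1 pp2:1 pp3:1
Op 6: write(P1, v1, 199). refcount(pp3)=1 -> write in place. 4 ppages; refcounts: pp0:1 pp1:1 pp2:1 pp3:1
Op 7: write(P1, v1, 170). refcount(pp3)=1 -> write in place. 4 ppages; refcounts: pp0:1 pp1:1 pp2:1 pp3:1
Op 8: write(P0, v1, 102). refcount(pp1)=1 -> write in place. 4 ppages; refcounts: pp0:1 pp1:1 pp2:1 pp3:1

Answer: 4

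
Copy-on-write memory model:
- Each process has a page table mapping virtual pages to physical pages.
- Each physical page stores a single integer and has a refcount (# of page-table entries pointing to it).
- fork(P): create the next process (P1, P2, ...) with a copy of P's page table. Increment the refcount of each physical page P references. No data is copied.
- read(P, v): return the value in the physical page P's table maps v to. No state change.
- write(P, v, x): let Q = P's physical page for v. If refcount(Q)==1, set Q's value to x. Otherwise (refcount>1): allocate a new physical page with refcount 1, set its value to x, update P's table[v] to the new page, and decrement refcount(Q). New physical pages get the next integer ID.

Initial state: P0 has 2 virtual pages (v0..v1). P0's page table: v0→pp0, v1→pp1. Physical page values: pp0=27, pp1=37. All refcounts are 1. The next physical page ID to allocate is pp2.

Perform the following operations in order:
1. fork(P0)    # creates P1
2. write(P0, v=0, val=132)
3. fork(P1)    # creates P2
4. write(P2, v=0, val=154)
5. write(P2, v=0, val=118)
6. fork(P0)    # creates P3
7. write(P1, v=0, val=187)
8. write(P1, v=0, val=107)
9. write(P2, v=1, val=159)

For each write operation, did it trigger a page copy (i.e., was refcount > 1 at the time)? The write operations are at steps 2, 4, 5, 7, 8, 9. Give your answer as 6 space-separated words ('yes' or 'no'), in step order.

Op 1: fork(P0) -> P1. 2 ppages; refcounts: pp0:2 pp1:2
Op 2: write(P0, v0, 132). refcount(pp0)=2>1 -> COPY to pp2. 3 ppages; refcounts: pp0:1 pp1:2 pp2:1
Op 3: fork(P1) -> P2. 3 ppages; refcounts: pp0:2 pp1:3 pp2:1
Op 4: write(P2, v0, 154). refcount(pp0)=2>1 -> COPY to pp3. 4 ppages; refcounts: pp0:1 pp1:3 pp2:1 pp3:1
Op 5: write(P2, v0, 118). refcount(pp3)=1 -> write in place. 4 ppages; refcounts: pp0:1 pp1:3 pp2:1 pp3:1
Op 6: fork(P0) -> P3. 4 ppages; refcounts: pp0:1 pp1:4 pp2:2 pp3:1
Op 7: write(P1, v0, 187). refcount(pp0)=1 -> write in place. 4 ppages; refcounts: pp0:1 pp1:4 pp2:2 pp3:1
Op 8: write(P1, v0, 107). refcount(pp0)=1 -> write in place. 4 ppages; refcounts: pp0:1 pp1:4 pp2:2 pp3:1
Op 9: write(P2, v1, 159). refcount(pp1)=4>1 -> COPY to pp4. 5 ppages; refcounts: pp0:1 pp1:3 pp2:2 pp3:1 pp4:1

yes yes no no no yes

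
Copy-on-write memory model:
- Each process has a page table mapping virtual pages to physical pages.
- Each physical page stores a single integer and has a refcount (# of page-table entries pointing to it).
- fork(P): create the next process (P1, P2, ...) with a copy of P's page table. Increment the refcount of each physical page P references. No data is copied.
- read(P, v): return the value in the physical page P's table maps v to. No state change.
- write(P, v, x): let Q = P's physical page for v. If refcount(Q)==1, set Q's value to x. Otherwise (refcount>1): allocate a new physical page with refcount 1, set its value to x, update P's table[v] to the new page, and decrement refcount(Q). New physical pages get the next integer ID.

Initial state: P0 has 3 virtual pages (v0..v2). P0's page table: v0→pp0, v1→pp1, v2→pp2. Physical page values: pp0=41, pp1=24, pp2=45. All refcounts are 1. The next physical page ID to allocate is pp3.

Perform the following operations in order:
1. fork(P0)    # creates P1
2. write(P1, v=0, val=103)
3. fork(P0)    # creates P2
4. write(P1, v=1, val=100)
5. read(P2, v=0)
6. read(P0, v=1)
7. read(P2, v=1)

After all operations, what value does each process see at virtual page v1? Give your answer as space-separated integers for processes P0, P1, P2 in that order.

Answer: 24 100 24

Derivation:
Op 1: fork(P0) -> P1. 3 ppages; refcounts: pp0:2 pp1:2 pp2:2
Op 2: write(P1, v0, 103). refcount(pp0)=2>1 -> COPY to pp3. 4 ppages; refcounts: pp0:1 pp1:2 pp2:2 pp3:1
Op 3: fork(P0) -> P2. 4 ppages; refcounts: pp0:2 pp1:3 pp2:3 pp3:1
Op 4: write(P1, v1, 100). refcount(pp1)=3>1 -> COPY to pp4. 5 ppages; refcounts: pp0:2 pp1:2 pp2:3 pp3:1 pp4:1
Op 5: read(P2, v0) -> 41. No state change.
Op 6: read(P0, v1) -> 24. No state change.
Op 7: read(P2, v1) -> 24. No state change.
P0: v1 -> pp1 = 24
P1: v1 -> pp4 = 100
P2: v1 -> pp1 = 24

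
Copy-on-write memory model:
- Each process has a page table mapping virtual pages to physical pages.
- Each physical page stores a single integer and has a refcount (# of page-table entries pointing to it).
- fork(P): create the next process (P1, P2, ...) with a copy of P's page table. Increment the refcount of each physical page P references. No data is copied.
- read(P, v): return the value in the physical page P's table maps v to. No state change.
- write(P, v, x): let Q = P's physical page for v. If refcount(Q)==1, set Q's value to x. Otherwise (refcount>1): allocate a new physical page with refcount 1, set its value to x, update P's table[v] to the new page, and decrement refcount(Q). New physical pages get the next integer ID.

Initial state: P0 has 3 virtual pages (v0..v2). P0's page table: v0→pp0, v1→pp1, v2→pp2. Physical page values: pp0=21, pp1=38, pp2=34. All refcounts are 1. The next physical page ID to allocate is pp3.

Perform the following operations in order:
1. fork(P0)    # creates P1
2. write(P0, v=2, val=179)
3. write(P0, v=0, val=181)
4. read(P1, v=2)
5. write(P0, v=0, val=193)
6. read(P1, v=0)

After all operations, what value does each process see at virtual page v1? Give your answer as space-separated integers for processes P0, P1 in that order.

Op 1: fork(P0) -> P1. 3 ppages; refcounts: pp0:2 pp1:2 pp2:2
Op 2: write(P0, v2, 179). refcount(pp2)=2>1 -> COPY to pp3. 4 ppages; refcounts: pp0:2 pp1:2 pp2:1 pp3:1
Op 3: write(P0, v0, 181). refcount(pp0)=2>1 -> COPY to pp4. 5 ppages; refcounts: pp0:1 pp1:2 pp2:1 pp3:1 pp4:1
Op 4: read(P1, v2) -> 34. No state change.
Op 5: write(P0, v0, 193). refcount(pp4)=1 -> write in place. 5 ppages; refcounts: pp0:1 pp1:2 pp2:1 pp3:1 pp4:1
Op 6: read(P1, v0) -> 21. No state change.
P0: v1 -> pp1 = 38
P1: v1 -> pp1 = 38

Answer: 38 38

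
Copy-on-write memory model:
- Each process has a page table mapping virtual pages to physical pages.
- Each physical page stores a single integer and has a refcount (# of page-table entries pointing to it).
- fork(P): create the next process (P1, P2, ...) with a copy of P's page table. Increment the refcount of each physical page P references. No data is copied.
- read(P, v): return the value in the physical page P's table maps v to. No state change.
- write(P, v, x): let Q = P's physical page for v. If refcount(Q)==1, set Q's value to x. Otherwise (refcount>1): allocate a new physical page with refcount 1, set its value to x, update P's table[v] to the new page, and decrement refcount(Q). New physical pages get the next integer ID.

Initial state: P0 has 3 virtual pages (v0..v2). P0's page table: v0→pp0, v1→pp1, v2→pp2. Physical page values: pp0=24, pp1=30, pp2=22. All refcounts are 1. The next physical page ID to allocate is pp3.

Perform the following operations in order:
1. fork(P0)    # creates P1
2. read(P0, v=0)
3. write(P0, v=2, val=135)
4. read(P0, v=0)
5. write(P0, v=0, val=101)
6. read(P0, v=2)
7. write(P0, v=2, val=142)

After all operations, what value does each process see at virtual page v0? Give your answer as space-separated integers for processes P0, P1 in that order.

Op 1: fork(P0) -> P1. 3 ppages; refcounts: pp0:2 pp1:2 pp2:2
Op 2: read(P0, v0) -> 24. No state change.
Op 3: write(P0, v2, 135). refcount(pp2)=2>1 -> COPY to pp3. 4 ppages; refcounts: pp0:2 pp1:2 pp2:1 pp3:1
Op 4: read(P0, v0) -> 24. No state change.
Op 5: write(P0, v0, 101). refcount(pp0)=2>1 -> COPY to pp4. 5 ppages; refcounts: pp0:1 pp1:2 pp2:1 pp3:1 pp4:1
Op 6: read(P0, v2) -> 135. No state change.
Op 7: write(P0, v2, 142). refcount(pp3)=1 -> write in place. 5 ppages; refcounts: pp0:1 pp1:2 pp2:1 pp3:1 pp4:1
P0: v0 -> pp4 = 101
P1: v0 -> pp0 = 24

Answer: 101 24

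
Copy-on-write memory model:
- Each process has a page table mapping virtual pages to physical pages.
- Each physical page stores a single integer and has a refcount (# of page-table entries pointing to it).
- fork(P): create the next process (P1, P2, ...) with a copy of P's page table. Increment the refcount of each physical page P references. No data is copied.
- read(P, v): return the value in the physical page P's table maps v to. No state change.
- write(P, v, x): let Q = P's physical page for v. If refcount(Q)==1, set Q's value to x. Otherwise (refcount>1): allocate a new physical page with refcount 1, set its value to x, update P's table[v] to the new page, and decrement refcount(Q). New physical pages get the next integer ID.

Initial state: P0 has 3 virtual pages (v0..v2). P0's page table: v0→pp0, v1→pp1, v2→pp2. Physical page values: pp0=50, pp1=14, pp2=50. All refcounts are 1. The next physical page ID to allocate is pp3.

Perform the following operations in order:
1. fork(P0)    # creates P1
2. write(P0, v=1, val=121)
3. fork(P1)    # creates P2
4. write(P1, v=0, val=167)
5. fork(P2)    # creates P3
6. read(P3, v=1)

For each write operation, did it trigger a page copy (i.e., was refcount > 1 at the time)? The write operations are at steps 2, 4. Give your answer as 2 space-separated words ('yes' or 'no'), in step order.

Op 1: fork(P0) -> P1. 3 ppages; refcounts: pp0:2 pp1:2 pp2:2
Op 2: write(P0, v1, 121). refcount(pp1)=2>1 -> COPY to pp3. 4 ppages; refcounts: pp0:2 pp1:1 pp2:2 pp3:1
Op 3: fork(P1) -> P2. 4 ppages; refcounts: pp0:3 pp1:2 pp2:3 pp3:1
Op 4: write(P1, v0, 167). refcount(pp0)=3>1 -> COPY to pp4. 5 ppages; refcounts: pp0:2 pp1:2 pp2:3 pp3:1 pp4:1
Op 5: fork(P2) -> P3. 5 ppages; refcounts: pp0:3 pp1:3 pp2:4 pp3:1 pp4:1
Op 6: read(P3, v1) -> 14. No state change.

yes yes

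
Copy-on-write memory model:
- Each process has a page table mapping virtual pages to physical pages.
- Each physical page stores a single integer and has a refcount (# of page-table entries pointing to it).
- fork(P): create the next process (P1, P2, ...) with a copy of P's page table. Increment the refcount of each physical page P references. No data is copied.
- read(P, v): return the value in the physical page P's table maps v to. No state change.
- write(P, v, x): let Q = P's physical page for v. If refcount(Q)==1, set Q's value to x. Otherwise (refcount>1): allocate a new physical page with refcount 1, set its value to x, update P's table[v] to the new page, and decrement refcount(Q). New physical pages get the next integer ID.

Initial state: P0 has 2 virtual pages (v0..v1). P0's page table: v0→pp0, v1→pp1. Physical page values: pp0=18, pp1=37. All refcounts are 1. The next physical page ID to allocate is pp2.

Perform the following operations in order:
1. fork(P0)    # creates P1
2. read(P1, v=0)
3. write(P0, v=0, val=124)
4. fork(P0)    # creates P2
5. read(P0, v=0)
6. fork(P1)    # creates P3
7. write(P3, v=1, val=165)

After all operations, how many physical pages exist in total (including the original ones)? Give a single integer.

Answer: 4

Derivation:
Op 1: fork(P0) -> P1. 2 ppages; refcounts: pp0:2 pp1:2
Op 2: read(P1, v0) -> 18. No state change.
Op 3: write(P0, v0, 124). refcount(pp0)=2>1 -> COPY to pp2. 3 ppages; refcounts: pp0:1 pp1:2 pp2:1
Op 4: fork(P0) -> P2. 3 ppages; refcounts: pp0:1 pp1:3 pp2:2
Op 5: read(P0, v0) -> 124. No state change.
Op 6: fork(P1) -> P3. 3 ppages; refcounts: pp0:2 pp1:4 pp2:2
Op 7: write(P3, v1, 165). refcount(pp1)=4>1 -> COPY to pp3. 4 ppages; refcounts: pp0:2 pp1:3 pp2:2 pp3:1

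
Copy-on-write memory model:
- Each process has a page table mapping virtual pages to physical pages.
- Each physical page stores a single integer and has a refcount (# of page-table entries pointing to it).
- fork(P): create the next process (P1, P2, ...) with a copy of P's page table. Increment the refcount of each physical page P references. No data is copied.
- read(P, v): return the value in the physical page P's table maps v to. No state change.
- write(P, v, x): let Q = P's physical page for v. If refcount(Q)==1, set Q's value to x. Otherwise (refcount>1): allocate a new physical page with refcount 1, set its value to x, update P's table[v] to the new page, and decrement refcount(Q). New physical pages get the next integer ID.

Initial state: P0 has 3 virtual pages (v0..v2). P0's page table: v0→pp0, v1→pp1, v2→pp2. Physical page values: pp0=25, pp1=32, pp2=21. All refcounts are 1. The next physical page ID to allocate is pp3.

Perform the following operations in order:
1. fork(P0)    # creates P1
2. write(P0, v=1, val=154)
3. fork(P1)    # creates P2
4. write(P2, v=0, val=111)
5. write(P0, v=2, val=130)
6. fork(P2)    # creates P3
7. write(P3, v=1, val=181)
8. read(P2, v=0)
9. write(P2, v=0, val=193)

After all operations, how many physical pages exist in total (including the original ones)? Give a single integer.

Answer: 8

Derivation:
Op 1: fork(P0) -> P1. 3 ppages; refcounts: pp0:2 pp1:2 pp2:2
Op 2: write(P0, v1, 154). refcount(pp1)=2>1 -> COPY to pp3. 4 ppages; refcounts: pp0:2 pp1:1 pp2:2 pp3:1
Op 3: fork(P1) -> P2. 4 ppages; refcounts: pp0:3 pp1:2 pp2:3 pp3:1
Op 4: write(P2, v0, 111). refcount(pp0)=3>1 -> COPY to pp4. 5 ppages; refcounts: pp0:2 pp1:2 pp2:3 pp3:1 pp4:1
Op 5: write(P0, v2, 130). refcount(pp2)=3>1 -> COPY to pp5. 6 ppages; refcounts: pp0:2 pp1:2 pp2:2 pp3:1 pp4:1 pp5:1
Op 6: fork(P2) -> P3. 6 ppages; refcounts: pp0:2 pp1:3 pp2:3 pp3:1 pp4:2 pp5:1
Op 7: write(P3, v1, 181). refcount(pp1)=3>1 -> COPY to pp6. 7 ppages; refcounts: pp0:2 pp1:2 pp2:3 pp3:1 pp4:2 pp5:1 pp6:1
Op 8: read(P2, v0) -> 111. No state change.
Op 9: write(P2, v0, 193). refcount(pp4)=2>1 -> COPY to pp7. 8 ppages; refcounts: pp0:2 pp1:2 pp2:3 pp3:1 pp4:1 pp5:1 pp6:1 pp7:1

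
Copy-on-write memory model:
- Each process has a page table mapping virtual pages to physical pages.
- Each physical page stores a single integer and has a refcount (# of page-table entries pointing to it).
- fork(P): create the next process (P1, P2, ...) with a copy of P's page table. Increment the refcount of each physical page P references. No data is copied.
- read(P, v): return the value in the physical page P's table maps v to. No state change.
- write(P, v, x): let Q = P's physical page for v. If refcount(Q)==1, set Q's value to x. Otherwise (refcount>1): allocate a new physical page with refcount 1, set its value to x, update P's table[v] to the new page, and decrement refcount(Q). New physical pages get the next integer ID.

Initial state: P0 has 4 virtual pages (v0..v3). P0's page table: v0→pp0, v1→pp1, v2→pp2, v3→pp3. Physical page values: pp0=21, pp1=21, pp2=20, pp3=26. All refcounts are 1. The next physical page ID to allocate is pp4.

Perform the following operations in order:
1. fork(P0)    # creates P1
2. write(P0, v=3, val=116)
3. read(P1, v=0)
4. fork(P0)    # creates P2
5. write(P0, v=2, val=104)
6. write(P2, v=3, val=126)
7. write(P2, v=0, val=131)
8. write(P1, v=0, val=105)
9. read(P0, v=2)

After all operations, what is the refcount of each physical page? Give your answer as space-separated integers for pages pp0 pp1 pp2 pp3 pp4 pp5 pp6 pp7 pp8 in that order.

Op 1: fork(P0) -> P1. 4 ppages; refcounts: pp0:2 pp1:2 pp2:2 pp3:2
Op 2: write(P0, v3, 116). refcount(pp3)=2>1 -> COPY to pp4. 5 ppages; refcounts: pp0:2 pp1:2 pp2:2 pp3:1 pp4:1
Op 3: read(P1, v0) -> 21. No state change.
Op 4: fork(P0) -> P2. 5 ppages; refcounts: pp0:3 pp1:3 pp2:3 pp3:1 pp4:2
Op 5: write(P0, v2, 104). refcount(pp2)=3>1 -> COPY to pp5. 6 ppages; refcounts: pp0:3 pp1:3 pp2:2 pp3:1 pp4:2 pp5:1
Op 6: write(P2, v3, 126). refcount(pp4)=2>1 -> COPY to pp6. 7 ppages; refcounts: pp0:3 pp1:3 pp2:2 pp3:1 pp4:1 pp5:1 pp6:1
Op 7: write(P2, v0, 131). refcount(pp0)=3>1 -> COPY to pp7. 8 ppages; refcounts: pp0:2 pp1:3 pp2:2 pp3:1 pp4:1 pp5:1 pp6:1 pp7:1
Op 8: write(P1, v0, 105). refcount(pp0)=2>1 -> COPY to pp8. 9 ppages; refcounts: pp0:1 pp1:3 pp2:2 pp3:1 pp4:1 pp5:1 pp6:1 pp7:1 pp8:1
Op 9: read(P0, v2) -> 104. No state change.

Answer: 1 3 2 1 1 1 1 1 1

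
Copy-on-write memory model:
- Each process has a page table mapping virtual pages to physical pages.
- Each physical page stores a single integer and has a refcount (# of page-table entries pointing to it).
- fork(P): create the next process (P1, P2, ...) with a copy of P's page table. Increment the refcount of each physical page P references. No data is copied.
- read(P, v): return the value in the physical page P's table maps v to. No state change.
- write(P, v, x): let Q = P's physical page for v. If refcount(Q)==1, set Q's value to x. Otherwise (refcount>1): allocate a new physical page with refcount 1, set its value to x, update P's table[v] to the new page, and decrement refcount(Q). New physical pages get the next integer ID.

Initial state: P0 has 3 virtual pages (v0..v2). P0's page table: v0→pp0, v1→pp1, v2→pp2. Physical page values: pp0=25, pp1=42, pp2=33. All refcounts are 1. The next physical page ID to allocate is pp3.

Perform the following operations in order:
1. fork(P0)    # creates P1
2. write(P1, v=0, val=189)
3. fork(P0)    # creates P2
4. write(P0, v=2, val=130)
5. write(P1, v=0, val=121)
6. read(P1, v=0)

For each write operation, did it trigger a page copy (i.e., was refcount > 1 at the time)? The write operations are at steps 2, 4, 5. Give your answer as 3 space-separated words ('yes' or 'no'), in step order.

Op 1: fork(P0) -> P1. 3 ppages; refcounts: pp0:2 pp1:2 pp2:2
Op 2: write(P1, v0, 189). refcount(pp0)=2>1 -> COPY to pp3. 4 ppages; refcounts: pp0:1 pp1:2 pp2:2 pp3:1
Op 3: fork(P0) -> P2. 4 ppages; refcounts: pp0:2 pp1:3 pp2:3 pp3:1
Op 4: write(P0, v2, 130). refcount(pp2)=3>1 -> COPY to pp4. 5 ppages; refcounts: pp0:2 pp1:3 pp2:2 pp3:1 pp4:1
Op 5: write(P1, v0, 121). refcount(pp3)=1 -> write in place. 5 ppages; refcounts: pp0:2 pp1:3 pp2:2 pp3:1 pp4:1
Op 6: read(P1, v0) -> 121. No state change.

yes yes no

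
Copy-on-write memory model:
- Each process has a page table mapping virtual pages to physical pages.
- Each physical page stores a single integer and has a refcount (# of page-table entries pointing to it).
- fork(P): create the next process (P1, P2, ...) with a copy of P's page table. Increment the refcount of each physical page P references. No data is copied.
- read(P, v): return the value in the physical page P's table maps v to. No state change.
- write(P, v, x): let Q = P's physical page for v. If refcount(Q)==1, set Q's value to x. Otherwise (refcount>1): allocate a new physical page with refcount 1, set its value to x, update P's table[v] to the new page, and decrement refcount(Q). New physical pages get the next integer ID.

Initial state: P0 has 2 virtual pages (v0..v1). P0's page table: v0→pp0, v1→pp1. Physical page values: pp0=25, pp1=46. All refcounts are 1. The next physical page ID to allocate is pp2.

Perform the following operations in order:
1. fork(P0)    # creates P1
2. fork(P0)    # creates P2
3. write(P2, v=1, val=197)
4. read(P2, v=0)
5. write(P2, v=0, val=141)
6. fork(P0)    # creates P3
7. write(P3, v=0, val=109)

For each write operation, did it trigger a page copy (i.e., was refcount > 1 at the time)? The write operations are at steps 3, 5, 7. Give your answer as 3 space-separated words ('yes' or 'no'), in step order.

Op 1: fork(P0) -> P1. 2 ppages; refcounts: pp0:2 pp1:2
Op 2: fork(P0) -> P2. 2 ppages; refcounts: pp0:3 pp1:3
Op 3: write(P2, v1, 197). refcount(pp1)=3>1 -> COPY to pp2. 3 ppages; refcounts: pp0:3 pp1:2 pp2:1
Op 4: read(P2, v0) -> 25. No state change.
Op 5: write(P2, v0, 141). refcount(pp0)=3>1 -> COPY to pp3. 4 ppages; refcounts: pp0:2 pp1:2 pp2:1 pp3:1
Op 6: fork(P0) -> P3. 4 ppages; refcounts: pp0:3 pp1:3 pp2:1 pp3:1
Op 7: write(P3, v0, 109). refcount(pp0)=3>1 -> COPY to pp4. 5 ppages; refcounts: pp0:2 pp1:3 pp2:1 pp3:1 pp4:1

yes yes yes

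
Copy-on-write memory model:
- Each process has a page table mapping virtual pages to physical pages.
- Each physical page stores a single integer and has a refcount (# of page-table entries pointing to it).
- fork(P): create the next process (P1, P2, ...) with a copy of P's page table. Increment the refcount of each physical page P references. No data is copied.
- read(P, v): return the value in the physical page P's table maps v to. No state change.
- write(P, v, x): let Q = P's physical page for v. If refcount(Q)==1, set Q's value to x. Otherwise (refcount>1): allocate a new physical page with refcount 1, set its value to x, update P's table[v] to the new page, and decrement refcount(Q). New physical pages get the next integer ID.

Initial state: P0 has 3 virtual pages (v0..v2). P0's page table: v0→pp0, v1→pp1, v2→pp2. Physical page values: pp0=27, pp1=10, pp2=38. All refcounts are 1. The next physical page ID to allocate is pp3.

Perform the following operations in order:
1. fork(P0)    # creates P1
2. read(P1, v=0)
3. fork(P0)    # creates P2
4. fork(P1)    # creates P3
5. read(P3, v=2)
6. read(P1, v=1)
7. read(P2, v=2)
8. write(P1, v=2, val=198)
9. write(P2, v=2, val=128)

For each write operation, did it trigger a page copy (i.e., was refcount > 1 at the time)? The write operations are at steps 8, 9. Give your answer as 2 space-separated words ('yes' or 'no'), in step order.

Op 1: fork(P0) -> P1. 3 ppages; refcounts: pp0:2 pp1:2 pp2:2
Op 2: read(P1, v0) -> 27. No state change.
Op 3: fork(P0) -> P2. 3 ppages; refcounts: pp0:3 pp1:3 pp2:3
Op 4: fork(P1) -> P3. 3 ppages; refcounts: pp0:4 pp1:4 pp2:4
Op 5: read(P3, v2) -> 38. No state change.
Op 6: read(P1, v1) -> 10. No state change.
Op 7: read(P2, v2) -> 38. No state change.
Op 8: write(P1, v2, 198). refcount(pp2)=4>1 -> COPY to pp3. 4 ppages; refcounts: pp0:4 pp1:4 pp2:3 pp3:1
Op 9: write(P2, v2, 128). refcount(pp2)=3>1 -> COPY to pp4. 5 ppages; refcounts: pp0:4 pp1:4 pp2:2 pp3:1 pp4:1

yes yes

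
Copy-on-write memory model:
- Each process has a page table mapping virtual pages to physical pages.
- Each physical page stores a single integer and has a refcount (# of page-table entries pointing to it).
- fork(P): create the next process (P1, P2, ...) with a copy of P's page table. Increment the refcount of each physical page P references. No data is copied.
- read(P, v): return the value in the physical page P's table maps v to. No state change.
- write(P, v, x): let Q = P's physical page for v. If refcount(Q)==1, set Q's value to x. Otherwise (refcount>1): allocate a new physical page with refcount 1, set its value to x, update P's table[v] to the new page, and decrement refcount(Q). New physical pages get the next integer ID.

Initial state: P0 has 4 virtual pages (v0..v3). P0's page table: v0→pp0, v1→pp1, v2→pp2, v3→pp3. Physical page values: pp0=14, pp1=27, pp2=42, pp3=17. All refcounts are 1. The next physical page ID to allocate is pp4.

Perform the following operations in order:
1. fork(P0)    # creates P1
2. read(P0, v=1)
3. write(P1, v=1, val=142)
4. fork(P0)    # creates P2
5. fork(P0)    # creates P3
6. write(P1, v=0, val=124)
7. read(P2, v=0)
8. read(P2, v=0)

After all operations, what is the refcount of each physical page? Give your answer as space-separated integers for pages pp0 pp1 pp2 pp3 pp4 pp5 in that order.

Op 1: fork(P0) -> P1. 4 ppages; refcounts: pp0:2 pp1:2 pp2:2 pp3:2
Op 2: read(P0, v1) -> 27. No state change.
Op 3: write(P1, v1, 142). refcount(pp1)=2>1 -> COPY to pp4. 5 ppages; refcounts: pp0:2 pp1:1 pp2:2 pp3:2 pp4:1
Op 4: fork(P0) -> P2. 5 ppages; refcounts: pp0:3 pp1:2 pp2:3 pp3:3 pp4:1
Op 5: fork(P0) -> P3. 5 ppages; refcounts: pp0:4 pp1:3 pp2:4 pp3:4 pp4:1
Op 6: write(P1, v0, 124). refcount(pp0)=4>1 -> COPY to pp5. 6 ppages; refcounts: pp0:3 pp1:3 pp2:4 pp3:4 pp4:1 pp5:1
Op 7: read(P2, v0) -> 14. No state change.
Op 8: read(P2, v0) -> 14. No state change.

Answer: 3 3 4 4 1 1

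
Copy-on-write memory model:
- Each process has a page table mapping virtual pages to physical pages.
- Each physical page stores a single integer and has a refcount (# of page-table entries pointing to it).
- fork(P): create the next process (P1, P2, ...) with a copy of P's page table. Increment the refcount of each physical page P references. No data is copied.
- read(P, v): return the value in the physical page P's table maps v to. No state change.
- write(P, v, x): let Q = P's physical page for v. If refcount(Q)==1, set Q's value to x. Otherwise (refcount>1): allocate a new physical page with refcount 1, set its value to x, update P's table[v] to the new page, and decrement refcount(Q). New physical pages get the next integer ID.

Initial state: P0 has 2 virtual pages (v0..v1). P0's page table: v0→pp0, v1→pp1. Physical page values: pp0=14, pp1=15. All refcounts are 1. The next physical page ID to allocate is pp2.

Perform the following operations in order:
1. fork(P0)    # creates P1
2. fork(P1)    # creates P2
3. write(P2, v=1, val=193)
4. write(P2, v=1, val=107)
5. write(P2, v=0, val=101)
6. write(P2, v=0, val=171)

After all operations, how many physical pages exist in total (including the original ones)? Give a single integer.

Answer: 4

Derivation:
Op 1: fork(P0) -> P1. 2 ppages; refcounts: pp0:2 pp1:2
Op 2: fork(P1) -> P2. 2 ppages; refcounts: pp0:3 pp1:3
Op 3: write(P2, v1, 193). refcount(pp1)=3>1 -> COPY to pp2. 3 ppages; refcounts: pp0:3 pp1:2 pp2:1
Op 4: write(P2, v1, 107). refcount(pp2)=1 -> write in place. 3 ppages; refcounts: pp0:3 pp1:2 pp2:1
Op 5: write(P2, v0, 101). refcount(pp0)=3>1 -> COPY to pp3. 4 ppages; refcounts: pp0:2 pp1:2 pp2:1 pp3:1
Op 6: write(P2, v0, 171). refcount(pp3)=1 -> write in place. 4 ppages; refcounts: pp0:2 pp1:2 pp2:1 pp3:1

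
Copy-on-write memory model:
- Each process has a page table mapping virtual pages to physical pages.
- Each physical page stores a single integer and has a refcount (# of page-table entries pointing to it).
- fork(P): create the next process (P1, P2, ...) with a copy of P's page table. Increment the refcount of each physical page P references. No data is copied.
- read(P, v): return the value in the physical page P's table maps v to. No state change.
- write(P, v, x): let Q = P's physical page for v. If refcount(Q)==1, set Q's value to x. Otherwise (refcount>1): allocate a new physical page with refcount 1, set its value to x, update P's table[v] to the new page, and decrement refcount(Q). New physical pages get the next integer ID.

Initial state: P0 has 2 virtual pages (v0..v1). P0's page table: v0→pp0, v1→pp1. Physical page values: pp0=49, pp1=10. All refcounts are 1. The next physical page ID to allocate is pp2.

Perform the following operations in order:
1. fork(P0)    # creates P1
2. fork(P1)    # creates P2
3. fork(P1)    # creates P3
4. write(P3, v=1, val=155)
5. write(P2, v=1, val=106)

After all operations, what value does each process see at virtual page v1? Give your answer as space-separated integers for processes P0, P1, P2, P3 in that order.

Op 1: fork(P0) -> P1. 2 ppages; refcounts: pp0:2 pp1:2
Op 2: fork(P1) -> P2. 2 ppages; refcounts: pp0:3 pp1:3
Op 3: fork(P1) -> P3. 2 ppages; refcounts: pp0:4 pp1:4
Op 4: write(P3, v1, 155). refcount(pp1)=4>1 -> COPY to pp2. 3 ppages; refcounts: pp0:4 pp1:3 pp2:1
Op 5: write(P2, v1, 106). refcount(pp1)=3>1 -> COPY to pp3. 4 ppages; refcounts: pp0:4 pp1:2 pp2:1 pp3:1
P0: v1 -> pp1 = 10
P1: v1 -> pp1 = 10
P2: v1 -> pp3 = 106
P3: v1 -> pp2 = 155

Answer: 10 10 106 155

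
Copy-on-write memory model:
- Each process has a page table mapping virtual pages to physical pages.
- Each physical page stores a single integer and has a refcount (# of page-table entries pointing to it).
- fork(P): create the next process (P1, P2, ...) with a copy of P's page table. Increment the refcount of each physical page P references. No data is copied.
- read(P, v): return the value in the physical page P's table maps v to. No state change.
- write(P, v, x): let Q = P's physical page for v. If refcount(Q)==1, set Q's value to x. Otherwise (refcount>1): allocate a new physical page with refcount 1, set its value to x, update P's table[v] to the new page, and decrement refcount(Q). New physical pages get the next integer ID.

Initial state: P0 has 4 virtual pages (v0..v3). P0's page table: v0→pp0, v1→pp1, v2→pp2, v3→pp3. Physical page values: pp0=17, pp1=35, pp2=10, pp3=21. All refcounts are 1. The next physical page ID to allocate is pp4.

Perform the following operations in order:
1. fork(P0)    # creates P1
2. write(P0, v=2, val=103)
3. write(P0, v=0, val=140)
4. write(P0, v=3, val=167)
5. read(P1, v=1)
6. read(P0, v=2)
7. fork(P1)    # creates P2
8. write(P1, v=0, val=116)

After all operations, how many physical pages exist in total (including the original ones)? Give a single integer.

Op 1: fork(P0) -> P1. 4 ppages; refcounts: pp0:2 pp1:2 pp2:2 pp3:2
Op 2: write(P0, v2, 103). refcount(pp2)=2>1 -> COPY to pp4. 5 ppages; refcounts: pp0:2 pp1:2 pp2:1 pp3:2 pp4:1
Op 3: write(P0, v0, 140). refcount(pp0)=2>1 -> COPY to pp5. 6 ppages; refcounts: pp0:1 pp1:2 pp2:1 pp3:2 pp4:1 pp5:1
Op 4: write(P0, v3, 167). refcount(pp3)=2>1 -> COPY to pp6. 7 ppages; refcounts: pp0:1 pp1:2 pp2:1 pp3:1 pp4:1 pp5:1 pp6:1
Op 5: read(P1, v1) -> 35. No state change.
Op 6: read(P0, v2) -> 103. No state change.
Op 7: fork(P1) -> P2. 7 ppages; refcounts: pp0:2 pp1:3 pp2:2 pp3:2 pp4:1 pp5:1 pp6:1
Op 8: write(P1, v0, 116). refcount(pp0)=2>1 -> COPY to pp7. 8 ppages; refcounts: pp0:1 pp1:3 pp2:2 pp3:2 pp4:1 pp5:1 pp6:1 pp7:1

Answer: 8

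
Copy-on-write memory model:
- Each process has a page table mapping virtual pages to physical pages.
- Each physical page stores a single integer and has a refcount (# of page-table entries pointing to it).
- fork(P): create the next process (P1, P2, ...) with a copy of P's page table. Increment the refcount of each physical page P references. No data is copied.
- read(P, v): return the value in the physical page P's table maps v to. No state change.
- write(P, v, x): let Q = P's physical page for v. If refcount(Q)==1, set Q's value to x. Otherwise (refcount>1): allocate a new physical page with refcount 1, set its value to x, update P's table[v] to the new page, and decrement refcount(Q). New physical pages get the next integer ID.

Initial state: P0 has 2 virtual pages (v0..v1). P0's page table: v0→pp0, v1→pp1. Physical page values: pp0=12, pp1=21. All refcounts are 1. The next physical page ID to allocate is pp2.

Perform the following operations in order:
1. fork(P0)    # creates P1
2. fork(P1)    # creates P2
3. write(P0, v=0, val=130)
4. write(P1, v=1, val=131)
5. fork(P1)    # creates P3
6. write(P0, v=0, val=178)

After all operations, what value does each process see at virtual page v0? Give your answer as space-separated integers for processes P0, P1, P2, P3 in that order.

Answer: 178 12 12 12

Derivation:
Op 1: fork(P0) -> P1. 2 ppages; refcounts: pp0:2 pp1:2
Op 2: fork(P1) -> P2. 2 ppages; refcounts: pp0:3 pp1:3
Op 3: write(P0, v0, 130). refcount(pp0)=3>1 -> COPY to pp2. 3 ppages; refcounts: pp0:2 pp1:3 pp2:1
Op 4: write(P1, v1, 131). refcount(pp1)=3>1 -> COPY to pp3. 4 ppages; refcounts: pp0:2 pp1:2 pp2:1 pp3:1
Op 5: fork(P1) -> P3. 4 ppages; refcounts: pp0:3 pp1:2 pp2:1 pp3:2
Op 6: write(P0, v0, 178). refcount(pp2)=1 -> write in place. 4 ppages; refcounts: pp0:3 pp1:2 pp2:1 pp3:2
P0: v0 -> pp2 = 178
P1: v0 -> pp0 = 12
P2: v0 -> pp0 = 12
P3: v0 -> pp0 = 12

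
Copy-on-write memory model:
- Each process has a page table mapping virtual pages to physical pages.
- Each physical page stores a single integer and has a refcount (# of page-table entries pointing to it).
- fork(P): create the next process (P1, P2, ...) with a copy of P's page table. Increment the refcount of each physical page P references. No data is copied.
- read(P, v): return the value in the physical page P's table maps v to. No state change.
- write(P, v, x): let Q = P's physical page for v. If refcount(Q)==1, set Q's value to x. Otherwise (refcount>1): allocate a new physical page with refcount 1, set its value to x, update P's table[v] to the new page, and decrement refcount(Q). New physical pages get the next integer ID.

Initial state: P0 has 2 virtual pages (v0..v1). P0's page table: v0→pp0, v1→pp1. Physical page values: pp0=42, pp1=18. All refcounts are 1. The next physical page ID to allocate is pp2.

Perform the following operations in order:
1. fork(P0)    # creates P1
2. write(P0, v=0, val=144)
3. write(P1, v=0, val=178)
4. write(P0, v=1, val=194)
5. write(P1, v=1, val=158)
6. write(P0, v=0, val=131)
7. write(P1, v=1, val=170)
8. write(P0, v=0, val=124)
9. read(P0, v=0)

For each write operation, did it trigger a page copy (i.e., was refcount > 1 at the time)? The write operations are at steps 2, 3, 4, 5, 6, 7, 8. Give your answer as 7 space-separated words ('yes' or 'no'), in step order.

Op 1: fork(P0) -> P1. 2 ppages; refcounts: pp0:2 pp1:2
Op 2: write(P0, v0, 144). refcount(pp0)=2>1 -> COPY to pp2. 3 ppages; refcounts: pp0:1 pp1:2 pp2:1
Op 3: write(P1, v0, 178). refcount(pp0)=1 -> write in place. 3 ppages; refcounts: pp0:1 pp1:2 pp2:1
Op 4: write(P0, v1, 194). refcount(pp1)=2>1 -> COPY to pp3. 4 ppages; refcounts: pp0:1 pp1:1 pp2:1 pp3:1
Op 5: write(P1, v1, 158). refcount(pp1)=1 -> write in place. 4 ppages; refcounts: pp0:1 pp1:1 pp2:1 pp3:1
Op 6: write(P0, v0, 131). refcount(pp2)=1 -> write in place. 4 ppages; refcounts: pp0:1 pp1:1 pp2:1 pp3:1
Op 7: write(P1, v1, 170). refcount(pp1)=1 -> write in place. 4 ppages; refcounts: pp0:1 pp1:1 pp2:1 pp3:1
Op 8: write(P0, v0, 124). refcount(pp2)=1 -> write in place. 4 ppages; refcounts: pp0:1 pp1:1 pp2:1 pp3:1
Op 9: read(P0, v0) -> 124. No state change.

yes no yes no no no no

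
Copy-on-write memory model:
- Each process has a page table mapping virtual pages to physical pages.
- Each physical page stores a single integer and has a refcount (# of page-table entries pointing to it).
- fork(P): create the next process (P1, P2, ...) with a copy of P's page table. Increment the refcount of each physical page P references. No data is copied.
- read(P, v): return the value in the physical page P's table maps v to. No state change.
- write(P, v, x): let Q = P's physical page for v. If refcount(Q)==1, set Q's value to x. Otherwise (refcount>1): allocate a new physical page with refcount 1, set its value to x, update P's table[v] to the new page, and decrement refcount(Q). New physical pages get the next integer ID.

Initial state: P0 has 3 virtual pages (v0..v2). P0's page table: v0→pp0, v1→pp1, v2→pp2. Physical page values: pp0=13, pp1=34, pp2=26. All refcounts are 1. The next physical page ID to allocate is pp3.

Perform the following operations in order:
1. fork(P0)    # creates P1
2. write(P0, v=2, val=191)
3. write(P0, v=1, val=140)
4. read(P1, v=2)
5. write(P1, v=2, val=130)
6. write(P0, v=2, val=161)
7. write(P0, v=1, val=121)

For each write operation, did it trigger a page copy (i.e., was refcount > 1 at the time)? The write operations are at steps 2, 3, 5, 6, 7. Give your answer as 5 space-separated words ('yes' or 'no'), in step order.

Op 1: fork(P0) -> P1. 3 ppages; refcounts: pp0:2 pp1:2 pp2:2
Op 2: write(P0, v2, 191). refcount(pp2)=2>1 -> COPY to pp3. 4 ppages; refcounts: pp0:2 pp1:2 pp2:1 pp3:1
Op 3: write(P0, v1, 140). refcount(pp1)=2>1 -> COPY to pp4. 5 ppages; refcounts: pp0:2 pp1:1 pp2:1 pp3:1 pp4:1
Op 4: read(P1, v2) -> 26. No state change.
Op 5: write(P1, v2, 130). refcount(pp2)=1 -> write in place. 5 ppages; refcounts: pp0:2 pp1:1 pp2:1 pp3:1 pp4:1
Op 6: write(P0, v2, 161). refcount(pp3)=1 -> write in place. 5 ppages; refcounts: pp0:2 pp1:1 pp2:1 pp3:1 pp4:1
Op 7: write(P0, v1, 121). refcount(pp4)=1 -> write in place. 5 ppages; refcounts: pp0:2 pp1:1 pp2:1 pp3:1 pp4:1

yes yes no no no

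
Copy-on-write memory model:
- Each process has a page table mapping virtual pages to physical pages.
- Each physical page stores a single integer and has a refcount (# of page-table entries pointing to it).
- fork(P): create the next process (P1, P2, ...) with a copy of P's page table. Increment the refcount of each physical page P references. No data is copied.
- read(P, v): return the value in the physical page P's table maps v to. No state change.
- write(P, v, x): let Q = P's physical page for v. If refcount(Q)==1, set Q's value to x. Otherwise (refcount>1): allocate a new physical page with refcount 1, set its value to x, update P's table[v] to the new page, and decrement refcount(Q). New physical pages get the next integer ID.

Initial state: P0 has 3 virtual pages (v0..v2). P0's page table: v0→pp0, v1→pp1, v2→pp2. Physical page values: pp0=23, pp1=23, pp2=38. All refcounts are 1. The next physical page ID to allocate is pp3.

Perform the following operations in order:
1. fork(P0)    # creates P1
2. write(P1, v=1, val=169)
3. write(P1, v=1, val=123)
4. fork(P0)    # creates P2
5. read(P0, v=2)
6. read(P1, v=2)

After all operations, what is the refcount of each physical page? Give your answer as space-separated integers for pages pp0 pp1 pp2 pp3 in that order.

Answer: 3 2 3 1

Derivation:
Op 1: fork(P0) -> P1. 3 ppages; refcounts: pp0:2 pp1:2 pp2:2
Op 2: write(P1, v1, 169). refcount(pp1)=2>1 -> COPY to pp3. 4 ppages; refcounts: pp0:2 pp1:1 pp2:2 pp3:1
Op 3: write(P1, v1, 123). refcount(pp3)=1 -> write in place. 4 ppages; refcounts: pp0:2 pp1:1 pp2:2 pp3:1
Op 4: fork(P0) -> P2. 4 ppages; refcounts: pp0:3 pp1:2 pp2:3 pp3:1
Op 5: read(P0, v2) -> 38. No state change.
Op 6: read(P1, v2) -> 38. No state change.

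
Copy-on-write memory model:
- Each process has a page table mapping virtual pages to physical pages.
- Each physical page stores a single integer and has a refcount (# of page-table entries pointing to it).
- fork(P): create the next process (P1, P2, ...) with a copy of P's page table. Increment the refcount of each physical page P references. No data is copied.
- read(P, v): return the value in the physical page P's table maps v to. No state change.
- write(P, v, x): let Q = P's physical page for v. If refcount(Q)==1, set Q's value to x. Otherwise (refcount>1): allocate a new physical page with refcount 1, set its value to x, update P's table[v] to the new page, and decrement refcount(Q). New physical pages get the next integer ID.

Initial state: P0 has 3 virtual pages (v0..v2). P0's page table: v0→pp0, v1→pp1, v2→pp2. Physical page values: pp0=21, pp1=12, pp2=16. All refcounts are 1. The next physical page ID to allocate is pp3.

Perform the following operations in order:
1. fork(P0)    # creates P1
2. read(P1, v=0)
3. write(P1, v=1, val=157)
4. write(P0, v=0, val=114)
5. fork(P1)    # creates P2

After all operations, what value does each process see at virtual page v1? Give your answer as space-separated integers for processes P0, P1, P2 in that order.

Answer: 12 157 157

Derivation:
Op 1: fork(P0) -> P1. 3 ppages; refcounts: pp0:2 pp1:2 pp2:2
Op 2: read(P1, v0) -> 21. No state change.
Op 3: write(P1, v1, 157). refcount(pp1)=2>1 -> COPY to pp3. 4 ppages; refcounts: pp0:2 pp1:1 pp2:2 pp3:1
Op 4: write(P0, v0, 114). refcount(pp0)=2>1 -> COPY to pp4. 5 ppages; refcounts: pp0:1 pp1:1 pp2:2 pp3:1 pp4:1
Op 5: fork(P1) -> P2. 5 ppages; refcounts: pp0:2 pp1:1 pp2:3 pp3:2 pp4:1
P0: v1 -> pp1 = 12
P1: v1 -> pp3 = 157
P2: v1 -> pp3 = 157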